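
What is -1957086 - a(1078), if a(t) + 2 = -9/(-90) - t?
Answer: -19560061/10 ≈ -1.9560e+6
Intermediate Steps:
a(t) = -19/10 - t (a(t) = -2 + (-9/(-90) - t) = -2 + (-1/90*(-9) - t) = -2 + (⅒ - t) = -19/10 - t)
-1957086 - a(1078) = -1957086 - (-19/10 - 1*1078) = -1957086 - (-19/10 - 1078) = -1957086 - 1*(-10799/10) = -1957086 + 10799/10 = -19560061/10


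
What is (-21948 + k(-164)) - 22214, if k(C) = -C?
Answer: -43998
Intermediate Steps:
(-21948 + k(-164)) - 22214 = (-21948 - 1*(-164)) - 22214 = (-21948 + 164) - 22214 = -21784 - 22214 = -43998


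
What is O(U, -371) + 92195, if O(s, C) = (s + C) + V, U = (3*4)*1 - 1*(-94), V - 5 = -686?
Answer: 91249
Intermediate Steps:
V = -681 (V = 5 - 686 = -681)
U = 106 (U = 12*1 + 94 = 12 + 94 = 106)
O(s, C) = -681 + C + s (O(s, C) = (s + C) - 681 = (C + s) - 681 = -681 + C + s)
O(U, -371) + 92195 = (-681 - 371 + 106) + 92195 = -946 + 92195 = 91249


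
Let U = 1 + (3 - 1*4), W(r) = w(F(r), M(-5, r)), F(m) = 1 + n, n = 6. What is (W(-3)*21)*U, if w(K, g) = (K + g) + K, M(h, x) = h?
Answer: 0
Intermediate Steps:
F(m) = 7 (F(m) = 1 + 6 = 7)
w(K, g) = g + 2*K
W(r) = 9 (W(r) = -5 + 2*7 = -5 + 14 = 9)
U = 0 (U = 1 + (3 - 4) = 1 - 1 = 0)
(W(-3)*21)*U = (9*21)*0 = 189*0 = 0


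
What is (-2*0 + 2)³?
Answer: 8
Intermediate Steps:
(-2*0 + 2)³ = (0 + 2)³ = 2³ = 8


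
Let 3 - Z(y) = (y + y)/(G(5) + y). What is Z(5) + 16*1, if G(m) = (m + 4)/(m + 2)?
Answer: 383/22 ≈ 17.409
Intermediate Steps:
G(m) = (4 + m)/(2 + m)
Z(y) = 3 - 2*y/(9/7 + y) (Z(y) = 3 - (y + y)/((4 + 5)/(2 + 5) + y) = 3 - 2*y/(9/7 + y))
Z(5) + 16*1 = (27 + 7*5)/(9 + 7*5) + 16*1 = (27 + 35)/(9 + 35) + 16 = 62/44 + 16 = (1/44)*62 + 16 = 31/22 + 16 = 383/22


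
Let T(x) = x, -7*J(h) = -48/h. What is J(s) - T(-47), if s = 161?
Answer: 53017/1127 ≈ 47.043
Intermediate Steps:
J(h) = 48/(7*h) (J(h) = -(-48)/(7*h) = 48/(7*h))
J(s) - T(-47) = (48/7)/161 - 1*(-47) = (48/7)*(1/161) + 47 = 48/1127 + 47 = 53017/1127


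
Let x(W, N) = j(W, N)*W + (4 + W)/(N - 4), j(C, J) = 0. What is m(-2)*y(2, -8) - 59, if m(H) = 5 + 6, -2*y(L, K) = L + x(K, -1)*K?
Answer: -174/5 ≈ -34.800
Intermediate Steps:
x(W, N) = (4 + W)/(-4 + N) (x(W, N) = 0*W + (4 + W)/(N - 4) = 0 + (4 + W)/(-4 + N) = (4 + W)/(-4 + N))
y(L, K) = -L/2 - K*(-4/5 - K/5)/2 (y(L, K) = -(L + ((4 + K)/(-4 - 1))*K)/2 = -(L + ((4 + K)/(-5))*K)/2 = -(L + (-(4 + K)/5)*K)/2 = -(L + (-4/5 - K/5)*K)/2 = -(L + K*(-4/5 - K/5))/2 = -L/2 - K*(-4/5 - K/5)/2)
m(H) = 11
m(-2)*y(2, -8) - 59 = 11*(-1/2*2 + (1/10)*(-8)*(4 - 8)) - 59 = 11*(-1 + (1/10)*(-8)*(-4)) - 59 = 11*(-1 + 16/5) - 59 = 11*(11/5) - 59 = 121/5 - 59 = -174/5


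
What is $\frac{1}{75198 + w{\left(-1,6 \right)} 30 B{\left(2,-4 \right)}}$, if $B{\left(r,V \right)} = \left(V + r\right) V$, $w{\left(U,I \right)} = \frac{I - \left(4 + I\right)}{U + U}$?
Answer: $\frac{1}{75678} \approx 1.3214 \cdot 10^{-5}$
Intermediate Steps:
$w{\left(U,I \right)} = - \frac{2}{U}$ ($w{\left(U,I \right)} = - \frac{4}{2 U} = - 4 \frac{1}{2 U} = - \frac{2}{U}$)
$B{\left(r,V \right)} = V \left(V + r\right)$
$\frac{1}{75198 + w{\left(-1,6 \right)} 30 B{\left(2,-4 \right)}} = \frac{1}{75198 + - \frac{2}{-1} \cdot 30 \left(- 4 \left(-4 + 2\right)\right)} = \frac{1}{75198 + \left(-2\right) \left(-1\right) 30 \left(\left(-4\right) \left(-2\right)\right)} = \frac{1}{75198 + 2 \cdot 30 \cdot 8} = \frac{1}{75198 + 60 \cdot 8} = \frac{1}{75198 + 480} = \frac{1}{75678}$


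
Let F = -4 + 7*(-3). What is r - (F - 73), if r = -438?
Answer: -340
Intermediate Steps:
F = -25 (F = -4 - 21 = -25)
r - (F - 73) = -438 - (-25 - 73) = -438 - 1*(-98) = -438 + 98 = -340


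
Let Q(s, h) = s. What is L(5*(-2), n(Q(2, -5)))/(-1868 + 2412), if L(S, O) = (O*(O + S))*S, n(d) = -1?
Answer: -55/272 ≈ -0.20221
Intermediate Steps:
L(S, O) = O*S*(O + S)
L(5*(-2), n(Q(2, -5)))/(-1868 + 2412) = (-5*(-2)*(-1 + 5*(-2)))/(-1868 + 2412) = -1*(-10)*(-1 - 10)/544 = -1*(-10)*(-11)*(1/544) = -110*1/544 = -55/272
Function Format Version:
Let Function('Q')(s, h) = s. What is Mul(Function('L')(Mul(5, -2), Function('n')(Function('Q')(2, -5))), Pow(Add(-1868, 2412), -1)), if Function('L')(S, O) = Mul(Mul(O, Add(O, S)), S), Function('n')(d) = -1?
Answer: Rational(-55, 272) ≈ -0.20221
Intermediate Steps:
Function('L')(S, O) = Mul(O, S, Add(O, S))
Mul(Function('L')(Mul(5, -2), Function('n')(Function('Q')(2, -5))), Pow(Add(-1868, 2412), -1)) = Mul(Mul(-1, Mul(5, -2), Add(-1, Mul(5, -2))), Pow(Add(-1868, 2412), -1)) = Mul(Mul(-1, -10, Add(-1, -10)), Pow(544, -1)) = Mul(Mul(-1, -10, -11), Rational(1, 544)) = Mul(-110, Rational(1, 544)) = Rational(-55, 272)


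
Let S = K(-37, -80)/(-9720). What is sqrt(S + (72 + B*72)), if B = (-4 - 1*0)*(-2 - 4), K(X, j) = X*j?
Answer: sqrt(1311978)/27 ≈ 42.423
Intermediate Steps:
S = -74/243 (S = -37*(-80)/(-9720) = 2960*(-1/9720) = -74/243 ≈ -0.30453)
B = 24 (B = (-4 + 0)*(-6) = -4*(-6) = 24)
sqrt(S + (72 + B*72)) = sqrt(-74/243 + (72 + 24*72)) = sqrt(-74/243 + (72 + 1728)) = sqrt(-74/243 + 1800) = sqrt(437326/243) = sqrt(1311978)/27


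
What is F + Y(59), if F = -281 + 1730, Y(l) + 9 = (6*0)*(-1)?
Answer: 1440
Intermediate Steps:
Y(l) = -9 (Y(l) = -9 + (6*0)*(-1) = -9 + 0*(-1) = -9 + 0 = -9)
F = 1449
F + Y(59) = 1449 - 9 = 1440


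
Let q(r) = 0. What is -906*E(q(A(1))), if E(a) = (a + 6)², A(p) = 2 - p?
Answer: -32616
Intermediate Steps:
E(a) = (6 + a)²
-906*E(q(A(1))) = -906*(6 + 0)² = -906*6² = -906*36 = -32616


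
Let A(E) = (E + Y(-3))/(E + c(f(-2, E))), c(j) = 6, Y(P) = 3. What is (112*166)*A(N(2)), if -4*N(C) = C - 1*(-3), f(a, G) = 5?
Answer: 130144/19 ≈ 6849.7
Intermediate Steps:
N(C) = -3/4 - C/4 (N(C) = -(C - 1*(-3))/4 = -(C + 3)/4 = -(3 + C)/4 = -3/4 - C/4)
A(E) = (3 + E)/(6 + E) (A(E) = (E + 3)/(E + 6) = (3 + E)/(6 + E))
(112*166)*A(N(2)) = (112*166)*((3 + (-3/4 - 1/4*2))/(6 + (-3/4 - 1/4*2))) = 18592*((3 + (-3/4 - 1/2))/(6 + (-3/4 - 1/2))) = 18592*((3 - 5/4)/(6 - 5/4)) = 18592*((7/4)/(19/4)) = 18592*((4/19)*(7/4)) = 18592*(7/19) = 130144/19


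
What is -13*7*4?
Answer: -364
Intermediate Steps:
-13*7*4 = -91*4 = -364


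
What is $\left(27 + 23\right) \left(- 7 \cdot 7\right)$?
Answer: $-2450$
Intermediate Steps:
$\left(27 + 23\right) \left(- 7 \cdot 7\right) = 50 \left(\left(-1\right) 49\right) = 50 \left(-49\right) = -2450$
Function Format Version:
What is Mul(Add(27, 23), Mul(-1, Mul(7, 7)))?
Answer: -2450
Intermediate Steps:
Mul(Add(27, 23), Mul(-1, Mul(7, 7))) = Mul(50, Mul(-1, 49)) = Mul(50, -49) = -2450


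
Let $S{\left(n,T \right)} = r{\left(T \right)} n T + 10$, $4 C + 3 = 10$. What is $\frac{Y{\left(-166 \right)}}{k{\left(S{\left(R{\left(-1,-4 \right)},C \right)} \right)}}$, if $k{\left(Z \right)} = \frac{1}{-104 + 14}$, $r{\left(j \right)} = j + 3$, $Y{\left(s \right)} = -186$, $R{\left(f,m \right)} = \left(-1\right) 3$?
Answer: $16740$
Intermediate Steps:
$C = \frac{7}{4}$ ($C = - \frac{3}{4} + \frac{1}{4} \cdot 10 = - \frac{3}{4} + \frac{5}{2} = \frac{7}{4} \approx 1.75$)
$R{\left(f,m \right)} = -3$
$r{\left(j \right)} = 3 + j$
$S{\left(n,T \right)} = 10 + T n \left(3 + T\right)$ ($S{\left(n,T \right)} = \left(3 + T\right) n T + 10 = n \left(3 + T\right) T + 10 = T n \left(3 + T\right) + 10 = 10 + T n \left(3 + T\right)$)
$k{\left(Z \right)} = - \frac{1}{90}$ ($k{\left(Z \right)} = \frac{1}{-90} = - \frac{1}{90}$)
$\frac{Y{\left(-166 \right)}}{k{\left(S{\left(R{\left(-1,-4 \right)},C \right)} \right)}} = - \frac{186}{- \frac{1}{90}} = \left(-186\right) \left(-90\right) = 16740$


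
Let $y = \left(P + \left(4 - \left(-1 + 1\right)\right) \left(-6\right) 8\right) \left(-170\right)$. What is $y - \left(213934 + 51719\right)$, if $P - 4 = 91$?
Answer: $-249163$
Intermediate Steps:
$P = 95$ ($P = 4 + 91 = 95$)
$y = 16490$ ($y = \left(95 + \left(4 - \left(-1 + 1\right)\right) \left(-6\right) 8\right) \left(-170\right) = \left(95 + \left(4 - 0\right) \left(-6\right) 8\right) \left(-170\right) = \left(95 + \left(4 + 0\right) \left(-6\right) 8\right) \left(-170\right) = \left(95 + 4 \left(-6\right) 8\right) \left(-170\right) = \left(95 - 192\right) \left(-170\right) = \left(-97\right) \left(-170\right) = 16490$)
$y - \left(213934 + 51719\right) = 16490 - \left(213934 + 51719\right) = 16490 - 265653 = -249163$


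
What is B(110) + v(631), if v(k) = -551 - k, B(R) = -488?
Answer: -1670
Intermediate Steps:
B(110) + v(631) = -488 + (-551 - 1*631) = -488 + (-551 - 631) = -488 - 1182 = -1670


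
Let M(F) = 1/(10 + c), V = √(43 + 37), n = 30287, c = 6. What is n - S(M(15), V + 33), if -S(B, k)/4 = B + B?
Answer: 60575/2 ≈ 30288.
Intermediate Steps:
V = 4*√5 (V = √80 = 4*√5 ≈ 8.9443)
M(F) = 1/16 (M(F) = 1/(10 + 6) = 1/16)
S(B, k) = -8*B (S(B, k) = -4*(B + B) = -8*B)
n - S(M(15), V + 33) = 30287 - (-8)/16 = 30287 - 1*(-½) = 30287 + ½ = 60575/2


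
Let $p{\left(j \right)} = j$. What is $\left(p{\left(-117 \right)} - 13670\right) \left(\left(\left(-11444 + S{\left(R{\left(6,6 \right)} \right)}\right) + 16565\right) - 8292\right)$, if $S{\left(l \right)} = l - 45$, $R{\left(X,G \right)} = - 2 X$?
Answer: $44504436$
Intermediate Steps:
$S{\left(l \right)} = -45 + l$
$\left(p{\left(-117 \right)} - 13670\right) \left(\left(\left(-11444 + S{\left(R{\left(6,6 \right)} \right)}\right) + 16565\right) - 8292\right) = \left(-117 - 13670\right) \left(\left(\left(-11444 - 57\right) + 16565\right) - 8292\right) = - 13787 \left(\left(\left(-11444 - 57\right) + 16565\right) - 8292\right) = - 13787 \left(\left(-11501 + 16565\right) - 8292\right) = - 13787 \left(5064 - 8292\right) = \left(-13787\right) \left(-3228\right) = 44504436$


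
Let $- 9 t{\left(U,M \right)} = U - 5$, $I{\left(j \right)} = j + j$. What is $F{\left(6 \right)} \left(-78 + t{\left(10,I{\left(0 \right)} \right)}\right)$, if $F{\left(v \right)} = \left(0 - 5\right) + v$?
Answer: $- \frac{707}{9} \approx -78.556$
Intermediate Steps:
$I{\left(j \right)} = 2 j$
$t{\left(U,M \right)} = \frac{5}{9} - \frac{U}{9}$ ($t{\left(U,M \right)} = - \frac{U - 5}{9} = - \frac{-5 + U}{9} = \frac{5}{9} - \frac{U}{9}$)
$F{\left(v \right)} = -5 + v$
$F{\left(6 \right)} \left(-78 + t{\left(10,I{\left(0 \right)} \right)}\right) = \left(-5 + 6\right) \left(-78 + \left(\frac{5}{9} - \frac{10}{9}\right)\right) = 1 \left(-78 + \left(\frac{5}{9} - \frac{10}{9}\right)\right) = 1 \left(-78 - \frac{5}{9}\right) = 1 \left(- \frac{707}{9}\right) = - \frac{707}{9}$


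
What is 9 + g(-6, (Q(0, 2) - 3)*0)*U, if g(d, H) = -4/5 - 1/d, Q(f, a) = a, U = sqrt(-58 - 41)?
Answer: 9 - 19*I*sqrt(11)/10 ≈ 9.0 - 6.3016*I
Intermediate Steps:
U = 3*I*sqrt(11) (U = sqrt(-99) = 3*I*sqrt(11) ≈ 9.9499*I)
g(d, H) = -4/5 - 1/d (g(d, H) = -4*1/5 - 1/d = -4/5 - 1/d)
9 + g(-6, (Q(0, 2) - 3)*0)*U = 9 + (-4/5 - 1/(-6))*(3*I*sqrt(11)) = 9 + (-4/5 - 1*(-1/6))*(3*I*sqrt(11)) = 9 + (-4/5 + 1/6)*(3*I*sqrt(11)) = 9 - 19*I*sqrt(11)/10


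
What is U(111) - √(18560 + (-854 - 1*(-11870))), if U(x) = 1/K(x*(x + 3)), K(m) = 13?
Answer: 1/13 - 2*√7394 ≈ -171.90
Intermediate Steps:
U(x) = 1/13
U(111) - √(18560 + (-854 - 1*(-11870))) = 1/13 - √(18560 + (-854 - 1*(-11870))) = 1/13 - √(18560 + (-854 + 11870)) = 1/13 - √(18560 + 11016) = 1/13 - √29576 = 1/13 - 2*√7394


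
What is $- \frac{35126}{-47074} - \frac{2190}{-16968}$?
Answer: $\frac{58259169}{66562636} \approx 0.87525$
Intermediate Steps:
$- \frac{35126}{-47074} - \frac{2190}{-16968} = \left(-35126\right) \left(- \frac{1}{47074}\right) - - \frac{365}{2828} = \frac{17563}{23537} + \frac{365}{2828} = \frac{58259169}{66562636}$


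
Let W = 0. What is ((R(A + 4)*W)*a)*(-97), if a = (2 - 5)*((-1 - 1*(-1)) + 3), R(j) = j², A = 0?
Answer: 0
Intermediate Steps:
a = -9 (a = -3*((-1 + 1) + 3) = -3*(0 + 3) = -3*3 = -9)
((R(A + 4)*W)*a)*(-97) = (((0 + 4)²*0)*(-9))*(-97) = ((4²*0)*(-9))*(-97) = ((16*0)*(-9))*(-97) = (0*(-9))*(-97) = 0*(-97) = 0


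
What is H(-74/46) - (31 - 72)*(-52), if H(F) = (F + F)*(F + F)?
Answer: -1122352/529 ≈ -2121.6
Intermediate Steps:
H(F) = 4*F**2 (H(F) = (2*F)*(2*F) = 4*F**2)
H(-74/46) - (31 - 72)*(-52) = 4*(-74/46)**2 - (31 - 72)*(-52) = 4*(-74*1/46)**2 - (-41)*(-52) = 4*(-37/23)**2 - 1*2132 = 4*(1369/529) - 2132 = 5476/529 - 2132 = -1122352/529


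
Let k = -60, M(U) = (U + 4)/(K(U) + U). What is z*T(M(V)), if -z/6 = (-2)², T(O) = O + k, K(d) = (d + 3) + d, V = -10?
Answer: 4304/3 ≈ 1434.7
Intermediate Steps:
K(d) = 3 + 2*d (K(d) = (3 + d) + d = 3 + 2*d)
M(U) = (4 + U)/(3 + 3*U) (M(U) = (U + 4)/((3 + 2*U) + U) = (4 + U)/(3 + 3*U))
T(O) = -60 + O (T(O) = O - 60 = -60 + O)
z = -24 (z = -6*(-2)² = -6*4 = -24)
z*T(M(V)) = -24*(-60 + (4 - 10)/(3*(1 - 10))) = -24*(-60 + (⅓)*(-6)/(-9)) = -24*(-60 + (⅓)*(-⅑)*(-6)) = -24*(-60 + 2/9) = -24*(-538/9) = 4304/3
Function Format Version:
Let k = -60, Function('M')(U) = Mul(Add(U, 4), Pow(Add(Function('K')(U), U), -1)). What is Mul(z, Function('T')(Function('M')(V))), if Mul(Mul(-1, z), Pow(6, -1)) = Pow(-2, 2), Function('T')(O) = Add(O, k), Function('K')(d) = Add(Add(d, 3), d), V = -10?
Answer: Rational(4304, 3) ≈ 1434.7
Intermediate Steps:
Function('K')(d) = Add(3, Mul(2, d)) (Function('K')(d) = Add(Add(3, d), d) = Add(3, Mul(2, d)))
Function('M')(U) = Mul(Pow(Add(3, Mul(3, U)), -1), Add(4, U)) (Function('M')(U) = Mul(Add(U, 4), Pow(Add(Add(3, Mul(2, U)), U), -1)) = Mul(Add(4, U), Pow(Add(3, Mul(3, U)), -1)) = Mul(Pow(Add(3, Mul(3, U)), -1), Add(4, U)))
Function('T')(O) = Add(-60, O) (Function('T')(O) = Add(O, -60) = Add(-60, O))
z = -24 (z = Mul(-6, Pow(-2, 2)) = Mul(-6, 4) = -24)
Mul(z, Function('T')(Function('M')(V))) = Mul(-24, Add(-60, Mul(Rational(1, 3), Pow(Add(1, -10), -1), Add(4, -10)))) = Mul(-24, Add(-60, Mul(Rational(1, 3), Pow(-9, -1), -6))) = Mul(-24, Add(-60, Mul(Rational(1, 3), Rational(-1, 9), -6))) = Mul(-24, Add(-60, Rational(2, 9))) = Mul(-24, Rational(-538, 9)) = Rational(4304, 3)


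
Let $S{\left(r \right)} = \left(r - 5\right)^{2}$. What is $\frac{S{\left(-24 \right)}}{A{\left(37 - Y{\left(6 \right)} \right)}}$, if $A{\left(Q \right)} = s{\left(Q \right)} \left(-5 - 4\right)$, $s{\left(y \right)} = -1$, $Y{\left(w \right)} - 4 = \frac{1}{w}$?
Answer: $\frac{841}{9} \approx 93.444$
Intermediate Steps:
$Y{\left(w \right)} = 4 + \frac{1}{w}$
$S{\left(r \right)} = \left(-5 + r\right)^{2}$
$A{\left(Q \right)} = 9$ ($A{\left(Q \right)} = - (-5 - 4) = \left(-1\right) \left(-9\right) = 9$)
$\frac{S{\left(-24 \right)}}{A{\left(37 - Y{\left(6 \right)} \right)}} = \frac{\left(-5 - 24\right)^{2}}{9} = \left(-29\right)^{2} \cdot \frac{1}{9} = 841 \cdot \frac{1}{9} = \frac{841}{9}$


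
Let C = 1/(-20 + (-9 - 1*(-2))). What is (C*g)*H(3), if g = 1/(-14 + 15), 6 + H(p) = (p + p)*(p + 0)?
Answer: -4/9 ≈ -0.44444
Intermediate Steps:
H(p) = -6 + 2*p² (H(p) = -6 + (p + p)*(p + 0) = -6 + (2*p)*p = -6 + 2*p²)
g = 1 (g = 1/1 = 1)
C = -1/27 (C = 1/(-20 + (-9 + 2)) = 1/(-20 - 7) = 1/(-27) = -1/27 ≈ -0.037037)
(C*g)*H(3) = (-1/27*1)*(-6 + 2*3²) = -(-6 + 2*9)/27 = -(-6 + 18)/27 = -1/27*12 = -4/9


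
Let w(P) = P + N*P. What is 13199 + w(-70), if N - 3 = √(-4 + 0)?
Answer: 12919 - 140*I ≈ 12919.0 - 140.0*I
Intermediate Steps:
N = 3 + 2*I (N = 3 + √(-4 + 0) = 3 + √(-4) = 3 + 2*I ≈ 3.0 + 2.0*I)
w(P) = P + P*(3 + 2*I) (w(P) = P + (3 + 2*I)*P = P + P*(3 + 2*I))
13199 + w(-70) = 13199 + 2*(-70)*(2 + I) = 13199 + (-280 - 140*I) = 12919 - 140*I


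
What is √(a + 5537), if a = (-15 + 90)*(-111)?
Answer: 2*I*√697 ≈ 52.802*I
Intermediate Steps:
a = -8325 (a = 75*(-111) = -8325)
√(a + 5537) = √(-8325 + 5537) = √(-2788) = 2*I*√697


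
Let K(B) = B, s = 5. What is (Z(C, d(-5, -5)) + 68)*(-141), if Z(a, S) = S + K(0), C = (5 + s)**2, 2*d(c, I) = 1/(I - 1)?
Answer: -38305/4 ≈ -9576.3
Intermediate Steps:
d(c, I) = 1/(2*(-1 + I)) (d(c, I) = 1/(2*(I - 1)) = 1/(2*(-1 + I)))
C = 100 (C = (5 + 5)**2 = 10**2 = 100)
Z(a, S) = S (Z(a, S) = S + 0 = S)
(Z(C, d(-5, -5)) + 68)*(-141) = (1/(2*(-1 - 5)) + 68)*(-141) = ((1/2)/(-6) + 68)*(-141) = ((1/2)*(-1/6) + 68)*(-141) = (-1/12 + 68)*(-141) = (815/12)*(-141) = -38305/4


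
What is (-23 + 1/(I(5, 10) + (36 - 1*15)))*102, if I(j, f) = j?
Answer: -30447/13 ≈ -2342.1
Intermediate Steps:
(-23 + 1/(I(5, 10) + (36 - 1*15)))*102 = (-23 + 1/(5 + (36 - 1*15)))*102 = (-23 + 1/(5 + (36 - 15)))*102 = (-23 + 1/(5 + 21))*102 = (-23 + 1/26)*102 = -597/26*102 = -30447/13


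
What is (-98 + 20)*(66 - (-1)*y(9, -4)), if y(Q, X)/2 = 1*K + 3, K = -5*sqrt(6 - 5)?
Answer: -4836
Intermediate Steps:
K = -5 (K = -5*sqrt(1) = -5*1 = -5)
y(Q, X) = -4 (y(Q, X) = 2*(1*(-5) + 3) = 2*(-5 + 3) = 2*(-2) = -4)
(-98 + 20)*(66 - (-1)*y(9, -4)) = (-98 + 20)*(66 - (-1)*(-4)) = -78*(66 - 1*4) = -78*(66 - 4) = -78*62 = -4836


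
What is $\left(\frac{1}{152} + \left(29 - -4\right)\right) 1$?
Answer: $\frac{5017}{152} \approx 33.007$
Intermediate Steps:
$\left(\frac{1}{152} + \left(29 - -4\right)\right) 1 = \left(\frac{1}{152} + \left(29 + 4\right)\right) 1 = \left(\frac{1}{152} + 33\right) 1 = \frac{5017}{152} \cdot 1 = \frac{5017}{152}$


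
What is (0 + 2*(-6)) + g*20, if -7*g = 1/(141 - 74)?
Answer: -5648/469 ≈ -12.043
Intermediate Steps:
g = -1/469 (g = -1/(7*(141 - 74)) = -1/7/67 = -1/7*1/67 = -1/469 ≈ -0.0021322)
(0 + 2*(-6)) + g*20 = (0 + 2*(-6)) - 1/469*20 = (0 - 12) - 20/469 = -12 - 20/469 = -5648/469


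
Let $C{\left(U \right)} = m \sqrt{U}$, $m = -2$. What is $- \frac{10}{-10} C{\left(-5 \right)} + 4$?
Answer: $4 - 2 i \sqrt{5} \approx 4.0 - 4.4721 i$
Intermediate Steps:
$C{\left(U \right)} = - 2 \sqrt{U}$
$- \frac{10}{-10} C{\left(-5 \right)} + 4 = - \frac{10}{-10} \left(- 2 \sqrt{-5}\right) + 4 = \left(-10\right) \left(- \frac{1}{10}\right) \left(- 2 i \sqrt{5}\right) + 4 = 1 \left(- 2 i \sqrt{5}\right) + 4 = - 2 i \sqrt{5} + 4 = 4 - 2 i \sqrt{5}$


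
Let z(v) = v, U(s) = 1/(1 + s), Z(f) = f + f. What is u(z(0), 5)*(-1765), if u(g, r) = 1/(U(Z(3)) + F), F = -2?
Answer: 12355/13 ≈ 950.38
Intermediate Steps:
Z(f) = 2*f
u(g, r) = -7/13 (u(g, r) = 1/(1/(1 + 2*3) - 2) = 1/(1/(1 + 6) - 2) = 1/(1/7 - 2) = 1/(⅐ - 2) = 1/(-13/7) = -7/13)
u(z(0), 5)*(-1765) = -7/13*(-1765) = 12355/13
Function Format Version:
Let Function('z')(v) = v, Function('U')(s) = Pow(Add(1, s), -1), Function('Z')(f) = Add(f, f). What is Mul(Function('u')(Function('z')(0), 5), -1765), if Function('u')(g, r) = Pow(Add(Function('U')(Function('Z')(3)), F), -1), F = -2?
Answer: Rational(12355, 13) ≈ 950.38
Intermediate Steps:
Function('Z')(f) = Mul(2, f)
Function('u')(g, r) = Rational(-7, 13) (Function('u')(g, r) = Pow(Add(Pow(Add(1, Mul(2, 3)), -1), -2), -1) = Pow(Add(Pow(Add(1, 6), -1), -2), -1) = Pow(Add(Pow(7, -1), -2), -1) = Pow(Add(Rational(1, 7), -2), -1) = Pow(Rational(-13, 7), -1) = Rational(-7, 13))
Mul(Function('u')(Function('z')(0), 5), -1765) = Mul(Rational(-7, 13), -1765) = Rational(12355, 13)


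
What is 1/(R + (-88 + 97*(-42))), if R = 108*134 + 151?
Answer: 1/10461 ≈ 9.5593e-5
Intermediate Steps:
R = 14623 (R = 14472 + 151 = 14623)
1/(R + (-88 + 97*(-42))) = 1/(14623 + (-88 + 97*(-42))) = 1/(14623 + (-88 - 4074)) = 1/(14623 - 4162) = 1/10461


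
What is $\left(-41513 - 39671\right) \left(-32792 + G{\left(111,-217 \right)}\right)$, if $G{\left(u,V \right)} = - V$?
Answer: $2644568800$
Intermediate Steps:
$\left(-41513 - 39671\right) \left(-32792 + G{\left(111,-217 \right)}\right) = \left(-41513 - 39671\right) \left(-32792 - -217\right) = - 81184 \left(-32792 + 217\right) = \left(-81184\right) \left(-32575\right) = 2644568800$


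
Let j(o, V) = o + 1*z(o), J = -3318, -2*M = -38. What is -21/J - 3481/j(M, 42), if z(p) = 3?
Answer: -137494/869 ≈ -158.22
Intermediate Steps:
M = 19 (M = -1/2*(-38) = 19)
j(o, V) = 3 + o (j(o, V) = o + 1*3 = o + 3 = 3 + o)
-21/J - 3481/j(M, 42) = -21/(-3318) - 3481/(3 + 19) = -21*(-1/3318) - 3481/22 = 1/158 - 3481*1/22 = 1/158 - 3481/22 = -137494/869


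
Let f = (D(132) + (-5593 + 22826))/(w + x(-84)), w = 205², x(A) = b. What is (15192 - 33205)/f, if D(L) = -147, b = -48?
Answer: -756131701/17086 ≈ -44254.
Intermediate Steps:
x(A) = -48
w = 42025
f = 17086/41977 (f = (-147 + (-5593 + 22826))/(42025 - 48) = (-147 + 17233)/41977 = 17086*(1/41977) = 17086/41977 ≈ 0.40703)
(15192 - 33205)/f = (15192 - 33205)/(17086/41977) = -18013*41977/17086 = -756131701/17086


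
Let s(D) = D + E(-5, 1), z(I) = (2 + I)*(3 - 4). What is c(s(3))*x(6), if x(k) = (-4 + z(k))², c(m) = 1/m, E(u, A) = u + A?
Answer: -144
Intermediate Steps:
E(u, A) = A + u
z(I) = -2 - I (z(I) = (2 + I)*(-1) = -2 - I)
s(D) = -4 + D (s(D) = D + (1 - 5) = D - 4 = -4 + D)
x(k) = (-6 - k)² (x(k) = (-4 + (-2 - k))² = (-6 - k)²)
c(s(3))*x(6) = (6 + 6)²/(-4 + 3) = 12²/(-1) = -1*144 = -144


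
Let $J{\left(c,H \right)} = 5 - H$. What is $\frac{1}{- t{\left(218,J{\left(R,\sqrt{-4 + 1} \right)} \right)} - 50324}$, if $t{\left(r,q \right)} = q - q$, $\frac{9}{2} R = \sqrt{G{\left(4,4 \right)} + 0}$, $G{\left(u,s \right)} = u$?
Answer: $- \frac{1}{50324} \approx -1.9871 \cdot 10^{-5}$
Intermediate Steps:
$R = \frac{4}{9}$ ($R = \frac{2 \sqrt{4 + 0}}{9} = \frac{2 \sqrt{4}}{9} = \frac{2}{9} \cdot 2 = \frac{4}{9} \approx 0.44444$)
$t{\left(r,q \right)} = 0$
$\frac{1}{- t{\left(218,J{\left(R,\sqrt{-4 + 1} \right)} \right)} - 50324} = \frac{1}{\left(-1\right) 0 - 50324} = \frac{1}{0 - 50324} = \frac{1}{-50324} = - \frac{1}{50324}$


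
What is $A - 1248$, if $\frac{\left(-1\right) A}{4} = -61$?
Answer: $-1004$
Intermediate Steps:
$A = 244$ ($A = \left(-4\right) \left(-61\right) = 244$)
$A - 1248 = 244 - 1248 = -1004$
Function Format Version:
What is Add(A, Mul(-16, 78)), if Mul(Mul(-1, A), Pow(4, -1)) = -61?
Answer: -1004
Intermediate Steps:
A = 244 (A = Mul(-4, -61) = 244)
Add(A, Mul(-16, 78)) = Add(244, Mul(-16, 78)) = Add(244, -1248) = -1004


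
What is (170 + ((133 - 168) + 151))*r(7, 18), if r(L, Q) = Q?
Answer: 5148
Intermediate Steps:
(170 + ((133 - 168) + 151))*r(7, 18) = (170 + ((133 - 168) + 151))*18 = (170 + (-35 + 151))*18 = (170 + 116)*18 = 286*18 = 5148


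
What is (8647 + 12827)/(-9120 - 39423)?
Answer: -7158/16181 ≈ -0.44237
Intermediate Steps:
(8647 + 12827)/(-9120 - 39423) = 21474/(-48543) = 21474*(-1/48543) = -7158/16181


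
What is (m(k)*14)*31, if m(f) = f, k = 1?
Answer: 434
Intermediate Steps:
(m(k)*14)*31 = (1*14)*31 = 14*31 = 434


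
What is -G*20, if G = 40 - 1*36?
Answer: -80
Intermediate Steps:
G = 4 (G = 40 - 36 = 4)
-G*20 = -1*4*20 = -4*20 = -80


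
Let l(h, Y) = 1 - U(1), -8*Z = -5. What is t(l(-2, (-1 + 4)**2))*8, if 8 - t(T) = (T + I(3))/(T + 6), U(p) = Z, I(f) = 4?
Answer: 2984/51 ≈ 58.510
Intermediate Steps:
Z = 5/8 (Z = -1/8*(-5) = 5/8 ≈ 0.62500)
U(p) = 5/8
l(h, Y) = 3/8 (l(h, Y) = 1 - 1*5/8 = 1 - 5/8 = 3/8)
t(T) = 8 - (4 + T)/(6 + T) (t(T) = 8 - (T + 4)/(T + 6) = 8 - (4 + T)/(6 + T))
t(l(-2, (-1 + 4)**2))*8 = ((44 + 7*(3/8))/(6 + 3/8))*8 = ((44 + 21/8)/(51/8))*8 = ((8/51)*(373/8))*8 = (373/51)*8 = 2984/51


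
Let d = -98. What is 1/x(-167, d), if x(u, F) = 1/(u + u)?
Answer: -334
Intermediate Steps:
x(u, F) = 1/(2*u)
1/x(-167, d) = 1/((½)/(-167)) = 1/((½)*(-1/167)) = 1/(-1/334) = -334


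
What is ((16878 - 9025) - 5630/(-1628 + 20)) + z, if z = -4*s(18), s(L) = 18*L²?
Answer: -12439085/804 ≈ -15472.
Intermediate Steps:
z = -23328 (z = -72*18² = -72*324 = -4*5832 = -23328)
((16878 - 9025) - 5630/(-1628 + 20)) + z = ((16878 - 9025) - 5630/(-1628 + 20)) - 23328 = (7853 - 5630/(-1608)) - 23328 = (7853 - 5630*(-1/1608)) - 23328 = (7853 + 2815/804) - 23328 = 6316627/804 - 23328 = -12439085/804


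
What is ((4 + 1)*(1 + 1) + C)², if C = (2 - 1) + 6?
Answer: 289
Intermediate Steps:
C = 7 (C = 1 + 6 = 7)
((4 + 1)*(1 + 1) + C)² = ((4 + 1)*(1 + 1) + 7)² = (5*2 + 7)² = (10 + 7)² = 17² = 289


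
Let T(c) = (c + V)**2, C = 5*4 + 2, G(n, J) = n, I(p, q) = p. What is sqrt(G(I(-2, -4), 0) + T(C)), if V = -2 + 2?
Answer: sqrt(482) ≈ 21.954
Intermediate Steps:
V = 0
C = 22 (C = 20 + 2 = 22)
T(c) = c**2 (T(c) = (c + 0)**2 = c**2)
sqrt(G(I(-2, -4), 0) + T(C)) = sqrt(-2 + 22**2) = sqrt(-2 + 484) = sqrt(482)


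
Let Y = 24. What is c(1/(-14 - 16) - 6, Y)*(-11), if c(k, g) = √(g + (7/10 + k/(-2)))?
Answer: -11*√24945/30 ≈ -57.911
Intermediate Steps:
c(k, g) = √(7/10 + g - k/2) (c(k, g) = √(g + (7*(⅒) + k*(-½))) = √(g + (7/10 - k/2)) = √(7/10 + g - k/2))
c(1/(-14 - 16) - 6, Y)*(-11) = (√(70 - 50*(1/(-14 - 16) - 6) + 100*24)/10)*(-11) = (√(70 - 50*(1/(-30) - 6) + 2400)/10)*(-11) = (√(70 - 50*(-1/30 - 6) + 2400)/10)*(-11) = (√(70 - 50*(-181/30) + 2400)/10)*(-11) = (√(70 + 905/3 + 2400)/10)*(-11) = (√(8315/3)/10)*(-11) = ((√24945/3)/10)*(-11) = (√24945/30)*(-11) = -11*√24945/30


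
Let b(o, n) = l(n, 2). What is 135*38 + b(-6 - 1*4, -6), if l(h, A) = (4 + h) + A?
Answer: 5130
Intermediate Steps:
l(h, A) = 4 + A + h
b(o, n) = 6 + n (b(o, n) = 4 + 2 + n = 6 + n)
135*38 + b(-6 - 1*4, -6) = 135*38 + (6 - 6) = 5130 + 0 = 5130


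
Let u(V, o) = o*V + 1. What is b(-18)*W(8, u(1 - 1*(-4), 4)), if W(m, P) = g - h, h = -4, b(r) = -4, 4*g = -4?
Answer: -12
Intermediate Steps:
u(V, o) = 1 + V*o (u(V, o) = V*o + 1 = 1 + V*o)
g = -1 (g = (¼)*(-4) = -1)
W(m, P) = 3 (W(m, P) = -1 - 1*(-4) = -1 + 4 = 3)
b(-18)*W(8, u(1 - 1*(-4), 4)) = -4*3 = -12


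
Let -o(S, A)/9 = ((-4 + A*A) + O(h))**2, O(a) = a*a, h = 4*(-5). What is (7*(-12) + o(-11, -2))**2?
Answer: 2073841927056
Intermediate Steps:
h = -20
O(a) = a**2
o(S, A) = -9*(396 + A**2)**2 (o(S, A) = -9*((-4 + A*A) + (-20)**2)**2 = -9*((-4 + A**2) + 400)**2 = -9*(396 + A**2)**2)
(7*(-12) + o(-11, -2))**2 = (7*(-12) - 9*(396 + (-2)**2)**2)**2 = (-84 - 9*(396 + 4)**2)**2 = (-84 - 9*400**2)**2 = (-84 - 9*160000)**2 = (-84 - 1440000)**2 = (-1440084)**2 = 2073841927056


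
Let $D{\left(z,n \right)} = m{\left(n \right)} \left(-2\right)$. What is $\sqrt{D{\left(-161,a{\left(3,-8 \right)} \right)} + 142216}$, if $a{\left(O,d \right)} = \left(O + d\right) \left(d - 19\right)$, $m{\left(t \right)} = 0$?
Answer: $2 \sqrt{35554} \approx 377.12$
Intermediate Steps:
$a{\left(O,d \right)} = \left(-19 + d\right) \left(O + d\right)$ ($a{\left(O,d \right)} = \left(O + d\right) \left(-19 + d\right) = \left(-19 + d\right) \left(O + d\right)$)
$D{\left(z,n \right)} = 0$ ($D{\left(z,n \right)} = 0 \left(-2\right) = 0$)
$\sqrt{D{\left(-161,a{\left(3,-8 \right)} \right)} + 142216} = \sqrt{0 + 142216} = \sqrt{142216} = 2 \sqrt{35554}$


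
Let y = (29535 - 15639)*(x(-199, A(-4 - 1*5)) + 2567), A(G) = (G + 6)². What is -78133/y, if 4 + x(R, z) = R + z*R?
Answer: -78133/7962408 ≈ -0.0098127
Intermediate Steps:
A(G) = (6 + G)²
x(R, z) = -4 + R + R*z (x(R, z) = -4 + (R + z*R) = -4 + (R + R*z) = -4 + R + R*z)
y = 7962408 (y = (29535 - 15639)*((-4 - 199 - 199*(6 + (-4 - 1*5))²) + 2567) = 13896*((-4 - 199 - 199*(6 + (-4 - 5))²) + 2567) = 13896*((-4 - 199 - 199*(6 - 9)²) + 2567) = 13896*((-4 - 199 - 199*(-3)²) + 2567) = 13896*((-4 - 199 - 199*9) + 2567) = 13896*((-4 - 199 - 1791) + 2567) = 13896*(-1994 + 2567) = 13896*573 = 7962408)
-78133/y = -78133/7962408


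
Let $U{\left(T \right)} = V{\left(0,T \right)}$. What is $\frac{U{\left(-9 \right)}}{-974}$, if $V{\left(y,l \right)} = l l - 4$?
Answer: $- \frac{77}{974} \approx -0.079055$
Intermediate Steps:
$V{\left(y,l \right)} = -4 + l^{2}$ ($V{\left(y,l \right)} = l^{2} - 4 = -4 + l^{2}$)
$U{\left(T \right)} = -4 + T^{2}$
$\frac{U{\left(-9 \right)}}{-974} = \frac{-4 + \left(-9\right)^{2}}{-974} = \left(-4 + 81\right) \left(- \frac{1}{974}\right) = 77 \left(- \frac{1}{974}\right) = - \frac{77}{974}$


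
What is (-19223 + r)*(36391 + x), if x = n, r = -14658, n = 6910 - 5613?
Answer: -1276907128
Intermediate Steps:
n = 1297
x = 1297
(-19223 + r)*(36391 + x) = (-19223 - 14658)*(36391 + 1297) = -33881*37688 = -1276907128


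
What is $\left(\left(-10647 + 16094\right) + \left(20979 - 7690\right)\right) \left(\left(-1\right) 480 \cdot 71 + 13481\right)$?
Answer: $-385942864$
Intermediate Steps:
$\left(\left(-10647 + 16094\right) + \left(20979 - 7690\right)\right) \left(\left(-1\right) 480 \cdot 71 + 13481\right) = \left(5447 + \left(20979 - 7690\right)\right) \left(\left(-480\right) 71 + 13481\right) = \left(5447 + 13289\right) \left(-34080 + 13481\right) = 18736 \left(-20599\right) = -385942864$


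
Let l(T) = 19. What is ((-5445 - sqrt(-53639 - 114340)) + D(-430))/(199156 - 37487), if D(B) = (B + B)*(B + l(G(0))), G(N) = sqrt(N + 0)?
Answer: 348015/161669 - I*sqrt(167979)/161669 ≈ 2.1526 - 0.0025351*I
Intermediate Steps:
G(N) = sqrt(N)
D(B) = 2*B*(19 + B) (D(B) = (B + B)*(B + 19) = (2*B)*(19 + B) = 2*B*(19 + B))
((-5445 - sqrt(-53639 - 114340)) + D(-430))/(199156 - 37487) = ((-5445 - sqrt(-53639 - 114340)) + 2*(-430)*(19 - 430))/(199156 - 37487) = ((-5445 - sqrt(-167979)) + 2*(-430)*(-411))/161669 = ((-5445 - I*sqrt(167979)) + 353460)*(1/161669) = (348015 - I*sqrt(167979))*(1/161669) = 348015/161669 - I*sqrt(167979)/161669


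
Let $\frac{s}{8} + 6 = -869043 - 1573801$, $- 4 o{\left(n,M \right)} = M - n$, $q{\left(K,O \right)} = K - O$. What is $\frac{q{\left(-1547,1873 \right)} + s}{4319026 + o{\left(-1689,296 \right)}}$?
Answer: $- \frac{78184880}{17274119} \approx -4.5261$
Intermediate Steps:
$o{\left(n,M \right)} = - \frac{M}{4} + \frac{n}{4}$ ($o{\left(n,M \right)} = - \frac{M - n}{4} = - \frac{M}{4} + \frac{n}{4}$)
$s = -19542800$ ($s = -48 + 8 \left(-869043 - 1573801\right) = -48 + 8 \left(-2442844\right) = -48 - 19542752 = -19542800$)
$\frac{q{\left(-1547,1873 \right)} + s}{4319026 + o{\left(-1689,296 \right)}} = \frac{\left(-1547 - 1873\right) - 19542800}{4319026 + \left(\left(- \frac{1}{4}\right) 296 + \frac{1}{4} \left(-1689\right)\right)} = \frac{\left(-1547 - 1873\right) - 19542800}{4319026 - \frac{1985}{4}} = \frac{-3420 - 19542800}{4319026 - \frac{1985}{4}} = - \frac{19546220}{\frac{17274119}{4}} = \left(-19546220\right) \frac{4}{17274119} = - \frac{78184880}{17274119}$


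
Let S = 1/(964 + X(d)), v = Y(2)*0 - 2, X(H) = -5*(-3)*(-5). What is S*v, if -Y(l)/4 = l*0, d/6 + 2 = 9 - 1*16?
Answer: -2/889 ≈ -0.0022497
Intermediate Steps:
d = -54 (d = -12 + 6*(9 - 1*16) = -12 + 6*(9 - 16) = -12 + 6*(-7) = -12 - 42 = -54)
X(H) = -75 (X(H) = 15*(-5) = -75)
Y(l) = 0 (Y(l) = -4*l*0 = -4*0 = 0)
v = -2 (v = 0*0 - 2 = 0 - 2 = -2)
S = 1/889 (S = 1/(964 - 75) = 1/889 ≈ 0.0011249)
S*v = (1/889)*(-2) = -2/889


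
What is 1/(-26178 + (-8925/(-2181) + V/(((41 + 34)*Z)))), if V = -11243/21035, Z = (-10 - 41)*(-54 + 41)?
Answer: -760416827625/19903079974750286 ≈ -3.8206e-5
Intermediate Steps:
Z = 663 (Z = -51*(-13) = 663)
V = -11243/21035 (V = -11243*1/21035 = -11243/21035 ≈ -0.53449)
1/(-26178 + (-8925/(-2181) + V/(((41 + 34)*Z)))) = 1/(-26178 + (-8925/(-2181) - 11243*1/(663*(41 + 34))/21035)) = 1/(-26178 + (-8925*(-1/2181) - 11243/(21035*(75*663)))) = 1/(-26178 + (2975/727 - 11243/21035/49725)) = 1/(-26178 + (2975/727 - 11243/21035*1/49725)) = 1/(-26178 + (2975/727 - 11243/1045965375)) = 1/(-26178 + 3111738816964/760416827625) = 1/(-19903079974750286/760416827625) = -760416827625/19903079974750286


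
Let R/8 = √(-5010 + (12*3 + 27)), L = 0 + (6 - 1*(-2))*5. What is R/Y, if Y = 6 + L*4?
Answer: 4*I*√4947/83 ≈ 3.3896*I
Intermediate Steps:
L = 40 (L = 0 + (6 + 2)*5 = 0 + 8*5 = 0 + 40 = 40)
Y = 166 (Y = 6 + 40*4 = 6 + 160 = 166)
R = 8*I*√4947 (R = 8*√(-5010 + (12*3 + 27)) = 8*√(-5010 + (36 + 27)) = 8*√(-5010 + 63) = 8*√(-4947) = 8*(I*√4947) = 8*I*√4947 ≈ 562.68*I)
R/Y = (8*I*√4947)/166 = (8*I*√4947)*(1/166) = 4*I*√4947/83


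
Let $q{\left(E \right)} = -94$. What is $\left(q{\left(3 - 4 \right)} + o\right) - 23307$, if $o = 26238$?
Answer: $2837$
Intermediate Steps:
$\left(q{\left(3 - 4 \right)} + o\right) - 23307 = \left(-94 + 26238\right) - 23307 = 26144 - 23307 = 2837$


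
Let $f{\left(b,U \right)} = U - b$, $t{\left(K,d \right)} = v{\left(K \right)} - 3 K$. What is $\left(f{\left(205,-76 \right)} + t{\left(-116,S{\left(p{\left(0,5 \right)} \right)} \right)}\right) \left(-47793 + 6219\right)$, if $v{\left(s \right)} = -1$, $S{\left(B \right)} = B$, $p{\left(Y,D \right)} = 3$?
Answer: $-2743884$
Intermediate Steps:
$t{\left(K,d \right)} = -1 - 3 K$
$\left(f{\left(205,-76 \right)} + t{\left(-116,S{\left(p{\left(0,5 \right)} \right)} \right)}\right) \left(-47793 + 6219\right) = \left(\left(-76 - 205\right) - -347\right) \left(-47793 + 6219\right) = \left(\left(-76 - 205\right) + \left(-1 + 348\right)\right) \left(-41574\right) = \left(-281 + 347\right) \left(-41574\right) = 66 \left(-41574\right) = -2743884$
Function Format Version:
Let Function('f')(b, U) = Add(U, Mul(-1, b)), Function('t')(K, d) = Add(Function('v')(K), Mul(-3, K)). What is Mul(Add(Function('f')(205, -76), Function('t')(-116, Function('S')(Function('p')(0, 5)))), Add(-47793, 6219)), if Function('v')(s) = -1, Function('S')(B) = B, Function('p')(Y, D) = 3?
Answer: -2743884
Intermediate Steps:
Function('t')(K, d) = Add(-1, Mul(-3, K))
Mul(Add(Function('f')(205, -76), Function('t')(-116, Function('S')(Function('p')(0, 5)))), Add(-47793, 6219)) = Mul(Add(Add(-76, Mul(-1, 205)), Add(-1, Mul(-3, -116))), Add(-47793, 6219)) = Mul(Add(Add(-76, -205), Add(-1, 348)), -41574) = Mul(Add(-281, 347), -41574) = Mul(66, -41574) = -2743884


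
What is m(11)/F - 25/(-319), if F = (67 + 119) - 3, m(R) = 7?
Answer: 6808/58377 ≈ 0.11662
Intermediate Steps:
F = 183 (F = 186 - 3 = 183)
m(11)/F - 25/(-319) = 7/183 - 25/(-319) = 7*(1/183) - 25*(-1/319) = 7/183 + 25/319 = 6808/58377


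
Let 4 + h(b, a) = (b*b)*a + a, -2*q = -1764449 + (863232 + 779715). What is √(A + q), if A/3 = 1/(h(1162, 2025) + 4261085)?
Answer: √455597368748546560435054/2738507206 ≈ 246.48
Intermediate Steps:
q = 60751 (q = -(-1764449 + (863232 + 779715))/2 = -(-1764449 + 1642947)/2 = -½*(-121502) = 60751)
h(b, a) = -4 + a + a*b² (h(b, a) = -4 + ((b*b)*a + a) = -4 + (b²*a + a) = -4 + (a*b² + a) = -4 + (a + a*b²) = -4 + a + a*b²)
A = 3/2738507206 (A = 3/((-4 + 2025 + 2025*1162²) + 4261085) = 3/((-4 + 2025 + 2025*1350244) + 4261085) = 3/((-4 + 2025 + 2734244100) + 4261085) = 3/(2734246121 + 4261085) = 3/2738507206 ≈ 1.0955e-9)
√(A + q) = √(3/2738507206 + 60751) = √(166367051271709/2738507206) = √455597368748546560435054/2738507206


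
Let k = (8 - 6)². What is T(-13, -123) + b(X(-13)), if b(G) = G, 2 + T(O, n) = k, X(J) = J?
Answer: -11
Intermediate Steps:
k = 4 (k = 2² = 4)
T(O, n) = 2 (T(O, n) = -2 + 4 = 2)
T(-13, -123) + b(X(-13)) = 2 - 13 = -11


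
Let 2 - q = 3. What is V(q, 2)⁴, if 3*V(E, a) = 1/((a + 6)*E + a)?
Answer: 1/104976 ≈ 9.5260e-6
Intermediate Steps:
q = -1 (q = 2 - 1*3 = 2 - 3 = -1)
V(E, a) = 1/(3*(a + E*(6 + a))) (V(E, a) = 1/(3*((a + 6)*E + a)) = 1/(3*((6 + a)*E + a)) = 1/(3*(E*(6 + a) + a)) = 1/(3*(a + E*(6 + a))))
V(q, 2)⁴ = (1/(3*(2 + 6*(-1) - 1*2)))⁴ = (1/(3*(2 - 6 - 2)))⁴ = ((⅓)/(-6))⁴ = ((⅓)*(-⅙))⁴ = (-1/18)⁴ = 1/104976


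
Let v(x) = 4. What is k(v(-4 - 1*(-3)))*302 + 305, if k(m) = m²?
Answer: 5137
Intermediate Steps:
k(v(-4 - 1*(-3)))*302 + 305 = 4²*302 + 305 = 16*302 + 305 = 4832 + 305 = 5137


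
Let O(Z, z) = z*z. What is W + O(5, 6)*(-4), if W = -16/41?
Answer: -5920/41 ≈ -144.39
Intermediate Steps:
O(Z, z) = z**2
W = -16/41 (W = -16*1/41 = -16/41 ≈ -0.39024)
W + O(5, 6)*(-4) = -16/41 + 6**2*(-4) = -16/41 + 36*(-4) = -16/41 - 144 = -5920/41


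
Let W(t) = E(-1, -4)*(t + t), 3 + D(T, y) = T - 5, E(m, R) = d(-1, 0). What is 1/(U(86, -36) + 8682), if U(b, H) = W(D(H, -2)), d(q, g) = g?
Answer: 1/8682 ≈ 0.00011518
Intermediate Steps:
E(m, R) = 0
D(T, y) = -8 + T (D(T, y) = -3 + (T - 5) = -3 + (-5 + T) = -8 + T)
W(t) = 0 (W(t) = 0*(t + t) = 0*(2*t) = 0)
U(b, H) = 0
1/(U(86, -36) + 8682) = 1/(0 + 8682) = 1/8682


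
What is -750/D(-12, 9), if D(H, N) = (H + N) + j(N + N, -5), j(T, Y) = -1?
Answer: 375/2 ≈ 187.50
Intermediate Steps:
D(H, N) = -1 + H + N (D(H, N) = (H + N) - 1 = -1 + H + N)
-750/D(-12, 9) = -750/(-1 - 12 + 9) = -750/(-4) = -750*(-¼) = 375/2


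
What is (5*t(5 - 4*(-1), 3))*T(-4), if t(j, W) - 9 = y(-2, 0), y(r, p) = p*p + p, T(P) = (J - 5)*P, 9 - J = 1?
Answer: -540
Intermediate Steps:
J = 8 (J = 9 - 1*1 = 9 - 1 = 8)
T(P) = 3*P (T(P) = (8 - 5)*P = 3*P)
y(r, p) = p + p² (y(r, p) = p² + p = p + p²)
t(j, W) = 9 (t(j, W) = 9 + 0*(1 + 0) = 9 + 0*1 = 9 + 0 = 9)
(5*t(5 - 4*(-1), 3))*T(-4) = (5*9)*(3*(-4)) = 45*(-12) = -540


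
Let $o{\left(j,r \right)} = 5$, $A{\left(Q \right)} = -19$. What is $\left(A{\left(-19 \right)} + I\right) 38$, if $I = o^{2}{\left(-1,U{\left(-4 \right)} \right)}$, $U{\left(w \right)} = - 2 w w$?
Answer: $228$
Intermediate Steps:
$U{\left(w \right)} = - 2 w^{2}$
$I = 25$ ($I = 5^{2} = 25$)
$\left(A{\left(-19 \right)} + I\right) 38 = \left(-19 + 25\right) 38 = 6 \cdot 38 = 228$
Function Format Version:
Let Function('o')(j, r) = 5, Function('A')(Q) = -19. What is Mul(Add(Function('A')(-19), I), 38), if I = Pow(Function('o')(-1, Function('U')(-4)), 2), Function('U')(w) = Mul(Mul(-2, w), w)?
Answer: 228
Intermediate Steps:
Function('U')(w) = Mul(-2, Pow(w, 2))
I = 25 (I = Pow(5, 2) = 25)
Mul(Add(Function('A')(-19), I), 38) = Mul(Add(-19, 25), 38) = Mul(6, 38) = 228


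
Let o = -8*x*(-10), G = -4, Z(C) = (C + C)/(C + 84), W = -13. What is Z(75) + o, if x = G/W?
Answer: 17610/689 ≈ 25.559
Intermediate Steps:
Z(C) = 2*C/(84 + C) (Z(C) = (2*C)/(84 + C) = 2*C/(84 + C))
x = 4/13 (x = -4/(-13) = -4*(-1/13) = 4/13 ≈ 0.30769)
o = 320/13 (o = -8*4/13*(-10) = -32/13*(-10) = 320/13 ≈ 24.615)
Z(75) + o = 2*75/(84 + 75) + 320/13 = 2*75/159 + 320/13 = 2*75*(1/159) + 320/13 = 50/53 + 320/13 = 17610/689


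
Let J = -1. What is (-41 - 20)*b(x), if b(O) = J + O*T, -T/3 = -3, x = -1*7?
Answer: 3904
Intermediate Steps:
x = -7
T = 9 (T = -3*(-3) = 9)
b(O) = -1 + 9*O (b(O) = -1 + O*9 = -1 + 9*O)
(-41 - 20)*b(x) = (-41 - 20)*(-1 + 9*(-7)) = -61*(-1 - 63) = -61*(-64) = 3904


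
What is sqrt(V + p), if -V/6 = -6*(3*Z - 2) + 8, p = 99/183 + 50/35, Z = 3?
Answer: sqrt(37554223)/427 ≈ 14.352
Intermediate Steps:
p = 841/427 (p = 99*(1/183) + 50*(1/35) = 33/61 + 10/7 = 841/427 ≈ 1.9696)
V = 204 (V = -6*(-6*(3*3 - 2) + 8) = -6*(-6*(9 - 2) + 8) = -6*(-6*7 + 8) = -6*(-42 + 8) = -6*(-34) = 204)
sqrt(V + p) = sqrt(204 + 841/427) = sqrt(87949/427) = sqrt(37554223)/427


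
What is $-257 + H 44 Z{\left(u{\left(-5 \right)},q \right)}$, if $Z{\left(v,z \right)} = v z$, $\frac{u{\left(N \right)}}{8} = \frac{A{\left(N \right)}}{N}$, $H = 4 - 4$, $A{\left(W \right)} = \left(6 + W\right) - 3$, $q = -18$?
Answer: $-257$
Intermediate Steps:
$A{\left(W \right)} = 3 + W$
$H = 0$ ($H = 4 - 4 = 0$)
$u{\left(N \right)} = \frac{8 \left(3 + N\right)}{N}$ ($u{\left(N \right)} = 8 \frac{3 + N}{N} = \frac{8 \left(3 + N\right)}{N}$)
$-257 + H 44 Z{\left(u{\left(-5 \right)},q \right)} = -257 + 0 \cdot 44 \left(8 + \frac{24}{-5}\right) \left(-18\right) = -257 + 0 \left(8 + 24 \left(- \frac{1}{5}\right)\right) \left(-18\right) = -257 + 0 \left(8 - \frac{24}{5}\right) \left(-18\right) = -257 + 0 \cdot \frac{16}{5} \left(-18\right) = -257 + 0 \left(- \frac{288}{5}\right) = -257 + 0 = -257$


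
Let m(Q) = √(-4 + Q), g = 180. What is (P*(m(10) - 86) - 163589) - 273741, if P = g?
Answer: -452810 + 180*√6 ≈ -4.5237e+5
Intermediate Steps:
P = 180
(P*(m(10) - 86) - 163589) - 273741 = (180*(√(-4 + 10) - 86) - 163589) - 273741 = (180*(√6 - 86) - 163589) - 273741 = (180*(-86 + √6) - 163589) - 273741 = ((-15480 + 180*√6) - 163589) - 273741 = (-179069 + 180*√6) - 273741 = -452810 + 180*√6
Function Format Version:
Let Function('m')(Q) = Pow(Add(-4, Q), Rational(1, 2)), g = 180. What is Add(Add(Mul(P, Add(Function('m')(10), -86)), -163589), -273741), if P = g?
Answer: Add(-452810, Mul(180, Pow(6, Rational(1, 2)))) ≈ -4.5237e+5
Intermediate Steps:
P = 180
Add(Add(Mul(P, Add(Function('m')(10), -86)), -163589), -273741) = Add(Add(Mul(180, Add(Pow(Add(-4, 10), Rational(1, 2)), -86)), -163589), -273741) = Add(Add(Mul(180, Add(Pow(6, Rational(1, 2)), -86)), -163589), -273741) = Add(Add(Mul(180, Add(-86, Pow(6, Rational(1, 2)))), -163589), -273741) = Add(Add(Add(-15480, Mul(180, Pow(6, Rational(1, 2)))), -163589), -273741) = Add(Add(-179069, Mul(180, Pow(6, Rational(1, 2)))), -273741) = Add(-452810, Mul(180, Pow(6, Rational(1, 2))))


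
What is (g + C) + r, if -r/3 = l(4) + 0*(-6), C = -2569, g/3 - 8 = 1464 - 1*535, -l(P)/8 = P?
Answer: 338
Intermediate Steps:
l(P) = -8*P
g = 2811 (g = 24 + 3*(1464 - 1*535) = 24 + 3*(1464 - 535) = 24 + 3*929 = 24 + 2787 = 2811)
r = 96 (r = -3*(-8*4 + 0*(-6)) = -3*(-32 + 0) = -3*(-32) = 96)
(g + C) + r = (2811 - 2569) + 96 = 242 + 96 = 338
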